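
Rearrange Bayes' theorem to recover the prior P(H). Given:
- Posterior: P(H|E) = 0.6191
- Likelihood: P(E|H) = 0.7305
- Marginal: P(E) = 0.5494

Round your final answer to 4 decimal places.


From Bayes' theorem: P(H|E) = P(E|H) × P(H) / P(E)

Rearranging for P(H):
P(H) = P(H|E) × P(E) / P(E|H)
     = 0.6191 × 0.5494 / 0.7305
     = 0.34013354 / 0.7305
     = 0.4656


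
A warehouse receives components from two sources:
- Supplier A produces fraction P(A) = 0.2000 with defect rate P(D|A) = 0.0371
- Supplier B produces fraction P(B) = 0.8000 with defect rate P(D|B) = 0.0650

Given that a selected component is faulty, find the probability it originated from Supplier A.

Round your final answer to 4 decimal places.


Let A = from Supplier A, D = faulty

Given:
- P(A) = 0.2000, P(B) = 0.8000
- P(D|A) = 0.0371, P(D|B) = 0.0650

Step 1: Find P(D)
P(D) = P(D|A)P(A) + P(D|B)P(B)
     = 0.0371 × 0.2000 + 0.0650 × 0.8000
     = 0.00742000 + 0.05200000
     = 0.05942000

Step 2: Apply Bayes' theorem
P(A|D) = P(D|A)P(A) / P(D)
       = 0.00742000 / 0.05942000
       = 0.1249


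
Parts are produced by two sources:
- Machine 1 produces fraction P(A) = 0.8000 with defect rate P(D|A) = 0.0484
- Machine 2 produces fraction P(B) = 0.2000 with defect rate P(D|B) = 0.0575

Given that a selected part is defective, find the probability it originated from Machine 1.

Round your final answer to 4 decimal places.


Let A = from Machine 1, D = defective

Given:
- P(A) = 0.8000, P(B) = 0.2000
- P(D|A) = 0.0484, P(D|B) = 0.0575

Step 1: Find P(D)
P(D) = P(D|A)P(A) + P(D|B)P(B)
     = 0.0484 × 0.8000 + 0.0575 × 0.2000
     = 0.03872000 + 0.01150000
     = 0.05022000

Step 2: Apply Bayes' theorem
P(A|D) = P(D|A)P(A) / P(D)
       = 0.03872000 / 0.05022000
       = 0.7710


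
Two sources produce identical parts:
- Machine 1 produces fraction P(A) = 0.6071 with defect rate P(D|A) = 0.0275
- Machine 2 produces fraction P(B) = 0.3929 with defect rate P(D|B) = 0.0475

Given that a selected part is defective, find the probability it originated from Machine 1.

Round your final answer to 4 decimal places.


Let A = from Machine 1, D = defective

Given:
- P(A) = 0.6071, P(B) = 0.3929
- P(D|A) = 0.0275, P(D|B) = 0.0475

Step 1: Find P(D)
P(D) = P(D|A)P(A) + P(D|B)P(B)
     = 0.0275 × 0.6071 + 0.0475 × 0.3929
     = 0.01669525 + 0.01866275
     = 0.03535800

Step 2: Apply Bayes' theorem
P(A|D) = P(D|A)P(A) / P(D)
       = 0.01669525 / 0.03535800
       = 0.4722


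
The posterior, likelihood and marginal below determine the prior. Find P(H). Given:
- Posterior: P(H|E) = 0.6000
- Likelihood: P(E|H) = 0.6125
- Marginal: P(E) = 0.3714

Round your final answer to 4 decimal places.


From Bayes' theorem: P(H|E) = P(E|H) × P(H) / P(E)

Rearranging for P(H):
P(H) = P(H|E) × P(E) / P(E|H)
     = 0.6000 × 0.3714 / 0.6125
     = 0.22284000 / 0.6125
     = 0.3638


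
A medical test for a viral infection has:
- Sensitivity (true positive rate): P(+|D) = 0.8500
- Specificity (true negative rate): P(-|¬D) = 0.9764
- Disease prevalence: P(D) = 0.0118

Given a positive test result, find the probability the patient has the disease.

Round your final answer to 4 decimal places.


Let D = has disease, + = positive test

Given:
- P(D) = 0.0118 (prevalence)
- P(+|D) = 0.8500 (sensitivity)
- P(-|¬D) = 0.9764 (specificity)
- P(+|¬D) = 0.0236 (false positive rate = 1 - specificity)

Step 1: Find P(+)
P(+) = P(+|D)P(D) + P(+|¬D)P(¬D)
     = 0.8500 × 0.0118 + 0.0236 × 0.9882
     = 0.01003000 + 0.02332152
     = 0.03335152

Step 2: Apply Bayes' theorem for P(D|+)
P(D|+) = P(+|D)P(D) / P(+)
       = 0.01003000 / 0.03335152
       = 0.3007


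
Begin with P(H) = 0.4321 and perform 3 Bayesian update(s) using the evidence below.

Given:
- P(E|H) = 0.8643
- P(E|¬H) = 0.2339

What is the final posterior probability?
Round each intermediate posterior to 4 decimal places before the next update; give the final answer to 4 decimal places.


Sequential Bayesian updating:

Initial prior: P(H) = 0.4321

Update 1:
  P(E) = 0.8643 × 0.4321 + 0.2339 × 0.5679 = 0.37346403 + 0.13283181 = 0.50629584
  P(H|E) = 0.37346403 / 0.50629584 = 0.7376

Update 2:
  P(E) = 0.8643 × 0.7376 + 0.2339 × 0.2624 = 0.63750768 + 0.06137536 = 0.69888304
  P(H|E) = 0.63750768 / 0.69888304 = 0.9122

Update 3:
  P(E) = 0.8643 × 0.9122 + 0.2339 × 0.0878 = 0.78841446 + 0.02053642 = 0.80895088
  P(H|E) = 0.78841446 / 0.80895088 = 0.9746

Final posterior: 0.9746


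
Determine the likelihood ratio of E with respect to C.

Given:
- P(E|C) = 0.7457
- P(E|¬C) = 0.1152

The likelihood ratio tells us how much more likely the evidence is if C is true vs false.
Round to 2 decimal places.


Likelihood Ratio (LR) = P(E|C) / P(E|¬C)

LR = 0.7457 / 0.1152
   = 6.47

The evidence is 6.47 times more likely if C is true than if C is false.
Because LR exceeds 1, E is evidence for C.


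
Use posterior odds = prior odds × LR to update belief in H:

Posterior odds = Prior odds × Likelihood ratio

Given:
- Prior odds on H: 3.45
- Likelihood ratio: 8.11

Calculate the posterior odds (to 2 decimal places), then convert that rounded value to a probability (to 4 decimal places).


Step 1: Calculate posterior odds
Posterior odds = Prior odds × LR
               = 3.45 × 8.11
               = 27.98

Step 2: Convert to probability
P(H|E) = Posterior odds / (1 + Posterior odds)
       = 27.98 / (1 + 27.98)
       = 27.98 / 28.98
       = 0.9655

The evidence increased P(H) from 0.7753 to 0.9655.


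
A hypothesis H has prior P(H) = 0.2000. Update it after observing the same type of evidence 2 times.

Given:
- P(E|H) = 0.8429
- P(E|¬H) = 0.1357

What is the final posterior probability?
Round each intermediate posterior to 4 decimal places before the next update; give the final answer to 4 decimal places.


Sequential Bayesian updating:

Initial prior: P(H) = 0.2000

Update 1:
  P(E) = 0.8429 × 0.2000 + 0.1357 × 0.8000 = 0.16858000 + 0.10856000 = 0.27714000
  P(H|E) = 0.16858000 / 0.27714000 = 0.6083

Update 2:
  P(E) = 0.8429 × 0.6083 + 0.1357 × 0.3917 = 0.51273607 + 0.05315369 = 0.56588976
  P(H|E) = 0.51273607 / 0.56588976 = 0.9061

Final posterior: 0.9061


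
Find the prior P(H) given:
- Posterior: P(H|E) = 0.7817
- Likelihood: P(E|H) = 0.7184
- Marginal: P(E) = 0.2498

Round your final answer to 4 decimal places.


From Bayes' theorem: P(H|E) = P(E|H) × P(H) / P(E)

Rearranging for P(H):
P(H) = P(H|E) × P(E) / P(E|H)
     = 0.7817 × 0.2498 / 0.7184
     = 0.19526866 / 0.7184
     = 0.2718


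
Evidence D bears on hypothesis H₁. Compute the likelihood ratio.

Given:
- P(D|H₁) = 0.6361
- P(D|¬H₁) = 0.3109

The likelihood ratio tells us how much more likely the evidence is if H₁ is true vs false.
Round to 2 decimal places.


Likelihood Ratio (LR) = P(D|H₁) / P(D|¬H₁)

LR = 0.6361 / 0.3109
   = 2.05

The evidence is 2.05 times more likely if H₁ is true than if H₁ is false.
Because LR exceeds 1, D is evidence for H₁.


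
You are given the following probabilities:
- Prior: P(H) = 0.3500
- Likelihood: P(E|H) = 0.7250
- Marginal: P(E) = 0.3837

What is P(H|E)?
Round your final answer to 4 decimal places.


Using Bayes' theorem:

P(H|E) = P(E|H) × P(H) / P(E)
       = 0.7250 × 0.3500 / 0.3837
       = 0.25375000 / 0.3837
       = 0.6613

The evidence strengthens our belief in H.
Prior: 0.3500 → Posterior: 0.6613


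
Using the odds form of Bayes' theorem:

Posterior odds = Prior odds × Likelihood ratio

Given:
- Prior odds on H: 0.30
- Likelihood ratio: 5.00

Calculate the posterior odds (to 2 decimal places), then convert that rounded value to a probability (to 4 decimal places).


Step 1: Calculate posterior odds
Posterior odds = Prior odds × LR
               = 0.30 × 5.00
               = 1.50

Step 2: Convert to probability
P(H|E) = Posterior odds / (1 + Posterior odds)
       = 1.50 / (1 + 1.50)
       = 1.50 / 2.50
       = 0.6000

The evidence increased P(H) from 0.2308 to 0.6000.


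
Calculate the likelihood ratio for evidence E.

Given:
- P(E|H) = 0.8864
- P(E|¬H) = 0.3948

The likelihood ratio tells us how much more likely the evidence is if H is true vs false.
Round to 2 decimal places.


Likelihood Ratio (LR) = P(E|H) / P(E|¬H)

LR = 0.8864 / 0.3948
   = 2.25

The evidence is 2.25 times more likely if H is true than if H is false.
Because LR exceeds 1, E is evidence for H.


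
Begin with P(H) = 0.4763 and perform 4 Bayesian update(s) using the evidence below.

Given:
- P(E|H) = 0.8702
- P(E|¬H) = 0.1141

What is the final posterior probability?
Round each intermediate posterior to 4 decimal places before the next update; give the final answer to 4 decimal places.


Sequential Bayesian updating:

Initial prior: P(H) = 0.4763

Update 1:
  P(E) = 0.8702 × 0.4763 + 0.1141 × 0.5237 = 0.41447626 + 0.05975417 = 0.47423043
  P(H|E) = 0.41447626 / 0.47423043 = 0.8740

Update 2:
  P(E) = 0.8702 × 0.8740 + 0.1141 × 0.1260 = 0.76055480 + 0.01437660 = 0.77493140
  P(H|E) = 0.76055480 / 0.77493140 = 0.9814

Update 3:
  P(E) = 0.8702 × 0.9814 + 0.1141 × 0.0186 = 0.85401428 + 0.00212226 = 0.85613654
  P(H|E) = 0.85401428 / 0.85613654 = 0.9975

Update 4:
  P(E) = 0.8702 × 0.9975 + 0.1141 × 0.0025 = 0.86802450 + 0.00028525 = 0.86830975
  P(H|E) = 0.86802450 / 0.86830975 = 0.9997

Final posterior: 0.9997


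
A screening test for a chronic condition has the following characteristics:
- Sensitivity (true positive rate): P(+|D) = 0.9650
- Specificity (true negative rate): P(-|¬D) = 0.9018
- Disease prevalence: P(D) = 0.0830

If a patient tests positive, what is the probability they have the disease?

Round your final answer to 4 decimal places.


Let D = has disease, + = positive test

Given:
- P(D) = 0.0830 (prevalence)
- P(+|D) = 0.9650 (sensitivity)
- P(-|¬D) = 0.9018 (specificity)
- P(+|¬D) = 0.0982 (false positive rate = 1 - specificity)

Step 1: Find P(+)
P(+) = P(+|D)P(D) + P(+|¬D)P(¬D)
     = 0.9650 × 0.0830 + 0.0982 × 0.9170
     = 0.08009500 + 0.09004940
     = 0.17014440

Step 2: Apply Bayes' theorem for P(D|+)
P(D|+) = P(+|D)P(D) / P(+)
       = 0.08009500 / 0.17014440
       = 0.4707


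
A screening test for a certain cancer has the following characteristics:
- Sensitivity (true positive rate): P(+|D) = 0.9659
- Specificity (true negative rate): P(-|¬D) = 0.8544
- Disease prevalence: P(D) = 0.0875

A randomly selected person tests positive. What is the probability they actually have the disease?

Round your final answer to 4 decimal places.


Let D = has disease, + = positive test

Given:
- P(D) = 0.0875 (prevalence)
- P(+|D) = 0.9659 (sensitivity)
- P(-|¬D) = 0.8544 (specificity)
- P(+|¬D) = 0.1456 (false positive rate = 1 - specificity)

Step 1: Find P(+)
P(+) = P(+|D)P(D) + P(+|¬D)P(¬D)
     = 0.9659 × 0.0875 + 0.1456 × 0.9125
     = 0.08451625 + 0.13286000
     = 0.21737625

Step 2: Apply Bayes' theorem for P(D|+)
P(D|+) = P(+|D)P(D) / P(+)
       = 0.08451625 / 0.21737625
       = 0.3888


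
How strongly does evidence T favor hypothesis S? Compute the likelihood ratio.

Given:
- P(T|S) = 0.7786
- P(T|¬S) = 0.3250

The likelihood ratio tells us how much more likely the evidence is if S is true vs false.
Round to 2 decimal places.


Likelihood Ratio (LR) = P(T|S) / P(T|¬S)

LR = 0.7786 / 0.3250
   = 2.40

The evidence is 2.40 times more likely if S is true than if S is false.
Because LR exceeds 1, T is evidence for S.


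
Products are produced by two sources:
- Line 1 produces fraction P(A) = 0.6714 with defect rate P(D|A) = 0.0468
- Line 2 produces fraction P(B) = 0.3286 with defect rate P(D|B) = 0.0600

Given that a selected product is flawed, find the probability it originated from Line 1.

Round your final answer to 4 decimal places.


Let A = from Line 1, D = flawed

Given:
- P(A) = 0.6714, P(B) = 0.3286
- P(D|A) = 0.0468, P(D|B) = 0.0600

Step 1: Find P(D)
P(D) = P(D|A)P(A) + P(D|B)P(B)
     = 0.0468 × 0.6714 + 0.0600 × 0.3286
     = 0.03142152 + 0.01971600
     = 0.05113752

Step 2: Apply Bayes' theorem
P(A|D) = P(D|A)P(A) / P(D)
       = 0.03142152 / 0.05113752
       = 0.6145


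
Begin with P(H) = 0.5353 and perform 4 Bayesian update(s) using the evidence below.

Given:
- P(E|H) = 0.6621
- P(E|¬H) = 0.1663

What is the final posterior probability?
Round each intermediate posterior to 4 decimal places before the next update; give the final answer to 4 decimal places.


Sequential Bayesian updating:

Initial prior: P(H) = 0.5353

Update 1:
  P(E) = 0.6621 × 0.5353 + 0.1663 × 0.4647 = 0.35442213 + 0.07727961 = 0.43170174
  P(H|E) = 0.35442213 / 0.43170174 = 0.8210

Update 2:
  P(E) = 0.6621 × 0.8210 + 0.1663 × 0.1790 = 0.54358410 + 0.02976770 = 0.57335180
  P(H|E) = 0.54358410 / 0.57335180 = 0.9481

Update 3:
  P(E) = 0.6621 × 0.9481 + 0.1663 × 0.0519 = 0.62773701 + 0.00863097 = 0.63636798
  P(H|E) = 0.62773701 / 0.63636798 = 0.9864

Update 4:
  P(E) = 0.6621 × 0.9864 + 0.1663 × 0.0136 = 0.65309544 + 0.00226168 = 0.65535712
  P(H|E) = 0.65309544 / 0.65535712 = 0.9965

Final posterior: 0.9965


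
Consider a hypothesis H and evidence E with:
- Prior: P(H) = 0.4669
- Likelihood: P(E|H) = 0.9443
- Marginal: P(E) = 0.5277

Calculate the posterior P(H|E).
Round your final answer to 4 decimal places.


Using Bayes' theorem:

P(H|E) = P(E|H) × P(H) / P(E)
       = 0.9443 × 0.4669 / 0.5277
       = 0.44089367 / 0.5277
       = 0.8355

The evidence strengthens our belief in H.
Prior: 0.4669 → Posterior: 0.8355


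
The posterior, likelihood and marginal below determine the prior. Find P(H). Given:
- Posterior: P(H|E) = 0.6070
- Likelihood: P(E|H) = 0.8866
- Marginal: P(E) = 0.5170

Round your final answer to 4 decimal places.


From Bayes' theorem: P(H|E) = P(E|H) × P(H) / P(E)

Rearranging for P(H):
P(H) = P(H|E) × P(E) / P(E|H)
     = 0.6070 × 0.5170 / 0.8866
     = 0.31381900 / 0.8866
     = 0.3540


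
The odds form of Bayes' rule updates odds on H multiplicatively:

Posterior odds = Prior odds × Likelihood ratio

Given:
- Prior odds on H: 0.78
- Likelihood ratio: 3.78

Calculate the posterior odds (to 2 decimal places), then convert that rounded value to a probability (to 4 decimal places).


Step 1: Calculate posterior odds
Posterior odds = Prior odds × LR
               = 0.78 × 3.78
               = 2.95

Step 2: Convert to probability
P(H|E) = Posterior odds / (1 + Posterior odds)
       = 2.95 / (1 + 2.95)
       = 2.95 / 3.95
       = 0.7468

The evidence increased P(H) from 0.4382 to 0.7468.


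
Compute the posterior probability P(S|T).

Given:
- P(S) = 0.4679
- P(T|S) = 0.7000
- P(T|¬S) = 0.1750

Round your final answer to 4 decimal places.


Bayes' theorem: P(S|T) = P(T|S) × P(S) / P(T)

Step 1: Calculate P(T) using law of total probability
P(T) = P(T|S)P(S) + P(T|¬S)P(¬S)
     = 0.7000 × 0.4679 + 0.1750 × 0.5321
     = 0.32753000 + 0.09311750
     = 0.42064750

Step 2: Apply Bayes' theorem
P(S|T) = P(T|S) × P(S) / P(T)
       = 0.32753000 / 0.42064750
       = 0.7786


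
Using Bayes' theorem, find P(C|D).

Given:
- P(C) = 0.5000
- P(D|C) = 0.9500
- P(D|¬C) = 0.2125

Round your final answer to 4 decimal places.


Bayes' theorem: P(C|D) = P(D|C) × P(C) / P(D)

Step 1: Calculate P(D) using law of total probability
P(D) = P(D|C)P(C) + P(D|¬C)P(¬C)
     = 0.9500 × 0.5000 + 0.2125 × 0.5000
     = 0.47500000 + 0.10625000
     = 0.58125000

Step 2: Apply Bayes' theorem
P(C|D) = P(D|C) × P(C) / P(D)
       = 0.47500000 / 0.58125000
       = 0.8172


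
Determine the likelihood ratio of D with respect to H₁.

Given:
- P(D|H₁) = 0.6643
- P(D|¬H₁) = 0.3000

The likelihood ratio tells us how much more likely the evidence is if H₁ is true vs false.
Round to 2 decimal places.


Likelihood Ratio (LR) = P(D|H₁) / P(D|¬H₁)

LR = 0.6643 / 0.3000
   = 2.21

The evidence is 2.21 times more likely if H₁ is true than if H₁ is false.
Because LR exceeds 1, D is evidence for H₁.


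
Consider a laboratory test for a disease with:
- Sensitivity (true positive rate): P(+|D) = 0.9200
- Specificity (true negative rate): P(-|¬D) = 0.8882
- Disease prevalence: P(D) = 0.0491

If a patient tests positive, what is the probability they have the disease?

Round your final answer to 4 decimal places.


Let D = has disease, + = positive test

Given:
- P(D) = 0.0491 (prevalence)
- P(+|D) = 0.9200 (sensitivity)
- P(-|¬D) = 0.8882 (specificity)
- P(+|¬D) = 0.1118 (false positive rate = 1 - specificity)

Step 1: Find P(+)
P(+) = P(+|D)P(D) + P(+|¬D)P(¬D)
     = 0.9200 × 0.0491 + 0.1118 × 0.9509
     = 0.04517200 + 0.10631062
     = 0.15148262

Step 2: Apply Bayes' theorem for P(D|+)
P(D|+) = P(+|D)P(D) / P(+)
       = 0.04517200 / 0.15148262
       = 0.2982


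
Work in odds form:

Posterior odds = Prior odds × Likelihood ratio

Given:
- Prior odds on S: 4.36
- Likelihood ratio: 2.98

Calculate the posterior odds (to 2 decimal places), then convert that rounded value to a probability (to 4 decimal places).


Step 1: Calculate posterior odds
Posterior odds = Prior odds × LR
               = 4.36 × 2.98
               = 12.99

Step 2: Convert to probability
P(S|E) = Posterior odds / (1 + Posterior odds)
       = 12.99 / (1 + 12.99)
       = 12.99 / 13.99
       = 0.9285

The evidence increased P(S) from 0.8134 to 0.9285.


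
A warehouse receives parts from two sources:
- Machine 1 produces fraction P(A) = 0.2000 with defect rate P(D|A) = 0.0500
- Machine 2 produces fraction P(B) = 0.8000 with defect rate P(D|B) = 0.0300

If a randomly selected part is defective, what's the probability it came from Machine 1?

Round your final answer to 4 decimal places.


Let A = from Machine 1, D = defective

Given:
- P(A) = 0.2000, P(B) = 0.8000
- P(D|A) = 0.0500, P(D|B) = 0.0300

Step 1: Find P(D)
P(D) = P(D|A)P(A) + P(D|B)P(B)
     = 0.0500 × 0.2000 + 0.0300 × 0.8000
     = 0.01000000 + 0.02400000
     = 0.03400000

Step 2: Apply Bayes' theorem
P(A|D) = P(D|A)P(A) / P(D)
       = 0.01000000 / 0.03400000
       = 0.2941


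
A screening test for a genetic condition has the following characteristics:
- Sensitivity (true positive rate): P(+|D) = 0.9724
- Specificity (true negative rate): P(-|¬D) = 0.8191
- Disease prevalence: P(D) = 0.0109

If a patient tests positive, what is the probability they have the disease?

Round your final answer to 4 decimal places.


Let D = has disease, + = positive test

Given:
- P(D) = 0.0109 (prevalence)
- P(+|D) = 0.9724 (sensitivity)
- P(-|¬D) = 0.8191 (specificity)
- P(+|¬D) = 0.1809 (false positive rate = 1 - specificity)

Step 1: Find P(+)
P(+) = P(+|D)P(D) + P(+|¬D)P(¬D)
     = 0.9724 × 0.0109 + 0.1809 × 0.9891
     = 0.01059916 + 0.17892819
     = 0.18952735

Step 2: Apply Bayes' theorem for P(D|+)
P(D|+) = P(+|D)P(D) / P(+)
       = 0.01059916 / 0.18952735
       = 0.0559


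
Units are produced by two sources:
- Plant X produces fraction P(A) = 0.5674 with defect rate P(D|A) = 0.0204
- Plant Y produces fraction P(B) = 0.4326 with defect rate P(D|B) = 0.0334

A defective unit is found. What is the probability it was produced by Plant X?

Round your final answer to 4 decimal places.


Let A = from Plant X, D = defective

Given:
- P(A) = 0.5674, P(B) = 0.4326
- P(D|A) = 0.0204, P(D|B) = 0.0334

Step 1: Find P(D)
P(D) = P(D|A)P(A) + P(D|B)P(B)
     = 0.0204 × 0.5674 + 0.0334 × 0.4326
     = 0.01157496 + 0.01444884
     = 0.02602380

Step 2: Apply Bayes' theorem
P(A|D) = P(D|A)P(A) / P(D)
       = 0.01157496 / 0.02602380
       = 0.4448


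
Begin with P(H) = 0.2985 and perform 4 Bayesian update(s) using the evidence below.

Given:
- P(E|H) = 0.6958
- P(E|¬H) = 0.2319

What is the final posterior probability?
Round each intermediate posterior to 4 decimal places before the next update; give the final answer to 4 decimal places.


Sequential Bayesian updating:

Initial prior: P(H) = 0.2985

Update 1:
  P(E) = 0.6958 × 0.2985 + 0.2319 × 0.7015 = 0.20769630 + 0.16267785 = 0.37037415
  P(H|E) = 0.20769630 / 0.37037415 = 0.5608

Update 2:
  P(E) = 0.6958 × 0.5608 + 0.2319 × 0.4392 = 0.39020464 + 0.10185048 = 0.49205512
  P(H|E) = 0.39020464 / 0.49205512 = 0.7930

Update 3:
  P(E) = 0.6958 × 0.7930 + 0.2319 × 0.2070 = 0.55176940 + 0.04800330 = 0.59977270
  P(H|E) = 0.55176940 / 0.59977270 = 0.9200

Update 4:
  P(E) = 0.6958 × 0.9200 + 0.2319 × 0.0800 = 0.64013600 + 0.01855200 = 0.65868800
  P(H|E) = 0.64013600 / 0.65868800 = 0.9718

Final posterior: 0.9718


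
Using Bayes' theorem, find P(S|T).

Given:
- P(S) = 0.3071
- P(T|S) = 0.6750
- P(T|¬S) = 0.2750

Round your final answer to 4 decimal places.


Bayes' theorem: P(S|T) = P(T|S) × P(S) / P(T)

Step 1: Calculate P(T) using law of total probability
P(T) = P(T|S)P(S) + P(T|¬S)P(¬S)
     = 0.6750 × 0.3071 + 0.2750 × 0.6929
     = 0.20729250 + 0.19054750
     = 0.39784000

Step 2: Apply Bayes' theorem
P(S|T) = P(T|S) × P(S) / P(T)
       = 0.20729250 / 0.39784000
       = 0.5210


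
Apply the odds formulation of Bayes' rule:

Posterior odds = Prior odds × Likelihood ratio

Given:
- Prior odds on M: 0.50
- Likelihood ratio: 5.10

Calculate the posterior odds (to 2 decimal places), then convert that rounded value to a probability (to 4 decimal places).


Step 1: Calculate posterior odds
Posterior odds = Prior odds × LR
               = 0.50 × 5.10
               = 2.55

Step 2: Convert to probability
P(M|E) = Posterior odds / (1 + Posterior odds)
       = 2.55 / (1 + 2.55)
       = 2.55 / 3.55
       = 0.7183

The evidence increased P(M) from 0.3333 to 0.7183.


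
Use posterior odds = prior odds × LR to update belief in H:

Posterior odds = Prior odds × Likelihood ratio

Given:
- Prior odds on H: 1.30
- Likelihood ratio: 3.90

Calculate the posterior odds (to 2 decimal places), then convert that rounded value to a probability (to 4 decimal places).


Step 1: Calculate posterior odds
Posterior odds = Prior odds × LR
               = 1.30 × 3.90
               = 5.07

Step 2: Convert to probability
P(H|E) = Posterior odds / (1 + Posterior odds)
       = 5.07 / (1 + 5.07)
       = 5.07 / 6.07
       = 0.8353

The evidence increased P(H) from 0.5652 to 0.8353.


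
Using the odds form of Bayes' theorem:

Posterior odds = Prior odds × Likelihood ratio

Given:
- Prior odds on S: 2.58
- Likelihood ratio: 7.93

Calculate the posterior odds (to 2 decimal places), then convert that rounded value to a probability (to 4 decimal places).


Step 1: Calculate posterior odds
Posterior odds = Prior odds × LR
               = 2.58 × 7.93
               = 20.46

Step 2: Convert to probability
P(S|E) = Posterior odds / (1 + Posterior odds)
       = 20.46 / (1 + 20.46)
       = 20.46 / 21.46
       = 0.9534

The evidence increased P(S) from 0.7207 to 0.9534.


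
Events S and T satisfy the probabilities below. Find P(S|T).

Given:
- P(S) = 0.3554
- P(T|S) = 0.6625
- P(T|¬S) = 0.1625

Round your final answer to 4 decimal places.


Bayes' theorem: P(S|T) = P(T|S) × P(S) / P(T)

Step 1: Calculate P(T) using law of total probability
P(T) = P(T|S)P(S) + P(T|¬S)P(¬S)
     = 0.6625 × 0.3554 + 0.1625 × 0.6446
     = 0.23545250 + 0.10474750
     = 0.34020000

Step 2: Apply Bayes' theorem
P(S|T) = P(T|S) × P(S) / P(T)
       = 0.23545250 / 0.34020000
       = 0.6921


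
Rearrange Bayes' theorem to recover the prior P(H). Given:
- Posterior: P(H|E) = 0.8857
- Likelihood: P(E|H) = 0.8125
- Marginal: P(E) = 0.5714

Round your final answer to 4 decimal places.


From Bayes' theorem: P(H|E) = P(E|H) × P(H) / P(E)

Rearranging for P(H):
P(H) = P(H|E) × P(E) / P(E|H)
     = 0.8857 × 0.5714 / 0.8125
     = 0.50608898 / 0.8125
     = 0.6229


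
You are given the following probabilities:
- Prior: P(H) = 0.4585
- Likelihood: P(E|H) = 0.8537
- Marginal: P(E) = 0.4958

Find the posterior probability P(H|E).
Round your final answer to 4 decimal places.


Using Bayes' theorem:

P(H|E) = P(E|H) × P(H) / P(E)
       = 0.8537 × 0.4585 / 0.4958
       = 0.39142145 / 0.4958
       = 0.7895

The evidence strengthens our belief in H.
Prior: 0.4585 → Posterior: 0.7895


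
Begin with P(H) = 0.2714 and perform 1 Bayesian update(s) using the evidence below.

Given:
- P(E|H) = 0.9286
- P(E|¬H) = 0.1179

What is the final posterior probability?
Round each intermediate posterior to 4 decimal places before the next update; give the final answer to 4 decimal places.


Sequential Bayesian updating:

Initial prior: P(H) = 0.2714

Update 1:
  P(E) = 0.9286 × 0.2714 + 0.1179 × 0.7286 = 0.25202204 + 0.08590194 = 0.33792398
  P(H|E) = 0.25202204 / 0.33792398 = 0.7458

Final posterior: 0.7458


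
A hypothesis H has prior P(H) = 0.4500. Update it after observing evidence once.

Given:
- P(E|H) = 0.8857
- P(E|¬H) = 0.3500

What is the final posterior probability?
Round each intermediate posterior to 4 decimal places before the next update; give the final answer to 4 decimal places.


Sequential Bayesian updating:

Initial prior: P(H) = 0.4500

Update 1:
  P(E) = 0.8857 × 0.4500 + 0.3500 × 0.5500 = 0.39856500 + 0.19250000 = 0.59106500
  P(H|E) = 0.39856500 / 0.59106500 = 0.6743

Final posterior: 0.6743


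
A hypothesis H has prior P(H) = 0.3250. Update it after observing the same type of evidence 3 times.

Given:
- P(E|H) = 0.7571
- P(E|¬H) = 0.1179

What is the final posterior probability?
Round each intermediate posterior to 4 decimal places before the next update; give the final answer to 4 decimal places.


Sequential Bayesian updating:

Initial prior: P(H) = 0.3250

Update 1:
  P(E) = 0.7571 × 0.3250 + 0.1179 × 0.6750 = 0.24605750 + 0.07958250 = 0.32564000
  P(H|E) = 0.24605750 / 0.32564000 = 0.7556

Update 2:
  P(E) = 0.7571 × 0.7556 + 0.1179 × 0.2444 = 0.57206476 + 0.02881476 = 0.60087952
  P(H|E) = 0.57206476 / 0.60087952 = 0.9520

Update 3:
  P(E) = 0.7571 × 0.9520 + 0.1179 × 0.0480 = 0.72075920 + 0.00565920 = 0.72641840
  P(H|E) = 0.72075920 / 0.72641840 = 0.9922

Final posterior: 0.9922


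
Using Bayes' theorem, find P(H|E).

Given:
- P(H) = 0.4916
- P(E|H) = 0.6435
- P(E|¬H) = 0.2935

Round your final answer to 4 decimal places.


Bayes' theorem: P(H|E) = P(E|H) × P(H) / P(E)

Step 1: Calculate P(E) using law of total probability
P(E) = P(E|H)P(H) + P(E|¬H)P(¬H)
     = 0.6435 × 0.4916 + 0.2935 × 0.5084
     = 0.31634460 + 0.14921540
     = 0.46556000

Step 2: Apply Bayes' theorem
P(H|E) = P(E|H) × P(H) / P(E)
       = 0.31634460 / 0.46556000
       = 0.6795


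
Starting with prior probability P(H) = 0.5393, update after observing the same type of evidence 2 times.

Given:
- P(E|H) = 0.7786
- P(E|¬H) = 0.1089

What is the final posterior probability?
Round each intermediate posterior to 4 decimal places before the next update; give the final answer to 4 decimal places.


Sequential Bayesian updating:

Initial prior: P(H) = 0.5393

Update 1:
  P(E) = 0.7786 × 0.5393 + 0.1089 × 0.4607 = 0.41989898 + 0.05017023 = 0.47006921
  P(H|E) = 0.41989898 / 0.47006921 = 0.8933

Update 2:
  P(E) = 0.7786 × 0.8933 + 0.1089 × 0.1067 = 0.69552338 + 0.01161963 = 0.70714301
  P(H|E) = 0.69552338 / 0.70714301 = 0.9836

Final posterior: 0.9836


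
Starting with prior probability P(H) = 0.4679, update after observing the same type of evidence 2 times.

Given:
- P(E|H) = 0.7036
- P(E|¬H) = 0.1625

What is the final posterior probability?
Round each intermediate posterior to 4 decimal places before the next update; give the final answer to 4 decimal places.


Sequential Bayesian updating:

Initial prior: P(H) = 0.4679

Update 1:
  P(E) = 0.7036 × 0.4679 + 0.1625 × 0.5321 = 0.32921444 + 0.08646625 = 0.41568069
  P(H|E) = 0.32921444 / 0.41568069 = 0.7920

Update 2:
  P(E) = 0.7036 × 0.7920 + 0.1625 × 0.2080 = 0.55725120 + 0.03380000 = 0.59105120
  P(H|E) = 0.55725120 / 0.59105120 = 0.9428

Final posterior: 0.9428


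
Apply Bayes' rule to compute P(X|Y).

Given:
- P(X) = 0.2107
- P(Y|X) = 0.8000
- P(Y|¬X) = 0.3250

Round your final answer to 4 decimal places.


Bayes' theorem: P(X|Y) = P(Y|X) × P(X) / P(Y)

Step 1: Calculate P(Y) using law of total probability
P(Y) = P(Y|X)P(X) + P(Y|¬X)P(¬X)
     = 0.8000 × 0.2107 + 0.3250 × 0.7893
     = 0.16856000 + 0.25652250
     = 0.42508250

Step 2: Apply Bayes' theorem
P(X|Y) = P(Y|X) × P(X) / P(Y)
       = 0.16856000 / 0.42508250
       = 0.3965


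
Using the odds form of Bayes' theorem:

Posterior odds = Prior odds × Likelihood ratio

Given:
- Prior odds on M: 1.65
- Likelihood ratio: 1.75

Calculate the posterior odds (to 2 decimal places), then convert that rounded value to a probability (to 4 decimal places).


Step 1: Calculate posterior odds
Posterior odds = Prior odds × LR
               = 1.65 × 1.75
               = 2.89

Step 2: Convert to probability
P(M|E) = Posterior odds / (1 + Posterior odds)
       = 2.89 / (1 + 2.89)
       = 2.89 / 3.89
       = 0.7429

The evidence increased P(M) from 0.6226 to 0.7429.


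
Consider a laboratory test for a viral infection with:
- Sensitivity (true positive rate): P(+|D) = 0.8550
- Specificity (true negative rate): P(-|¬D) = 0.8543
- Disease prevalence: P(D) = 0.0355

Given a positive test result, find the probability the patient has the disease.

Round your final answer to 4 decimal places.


Let D = has disease, + = positive test

Given:
- P(D) = 0.0355 (prevalence)
- P(+|D) = 0.8550 (sensitivity)
- P(-|¬D) = 0.8543 (specificity)
- P(+|¬D) = 0.1457 (false positive rate = 1 - specificity)

Step 1: Find P(+)
P(+) = P(+|D)P(D) + P(+|¬D)P(¬D)
     = 0.8550 × 0.0355 + 0.1457 × 0.9645
     = 0.03035250 + 0.14052765
     = 0.17088015

Step 2: Apply Bayes' theorem for P(D|+)
P(D|+) = P(+|D)P(D) / P(+)
       = 0.03035250 / 0.17088015
       = 0.1776


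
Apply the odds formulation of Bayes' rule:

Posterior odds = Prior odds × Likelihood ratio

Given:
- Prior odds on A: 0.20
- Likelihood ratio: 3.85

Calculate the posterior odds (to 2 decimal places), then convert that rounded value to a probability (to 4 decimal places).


Step 1: Calculate posterior odds
Posterior odds = Prior odds × LR
               = 0.20 × 3.85
               = 0.77

Step 2: Convert to probability
P(A|E) = Posterior odds / (1 + Posterior odds)
       = 0.77 / (1 + 0.77)
       = 0.77 / 1.77
       = 0.4350

The evidence increased P(A) from 0.1667 to 0.4350.


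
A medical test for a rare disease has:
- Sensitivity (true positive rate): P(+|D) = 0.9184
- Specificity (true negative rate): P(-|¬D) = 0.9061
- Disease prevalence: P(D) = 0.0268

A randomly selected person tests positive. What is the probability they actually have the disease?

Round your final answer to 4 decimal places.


Let D = has disease, + = positive test

Given:
- P(D) = 0.0268 (prevalence)
- P(+|D) = 0.9184 (sensitivity)
- P(-|¬D) = 0.9061 (specificity)
- P(+|¬D) = 0.0939 (false positive rate = 1 - specificity)

Step 1: Find P(+)
P(+) = P(+|D)P(D) + P(+|¬D)P(¬D)
     = 0.9184 × 0.0268 + 0.0939 × 0.9732
     = 0.02461312 + 0.09138348
     = 0.11599660

Step 2: Apply Bayes' theorem for P(D|+)
P(D|+) = P(+|D)P(D) / P(+)
       = 0.02461312 / 0.11599660
       = 0.2122


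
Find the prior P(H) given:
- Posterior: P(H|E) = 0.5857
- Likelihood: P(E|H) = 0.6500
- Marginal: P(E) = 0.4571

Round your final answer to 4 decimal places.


From Bayes' theorem: P(H|E) = P(E|H) × P(H) / P(E)

Rearranging for P(H):
P(H) = P(H|E) × P(E) / P(E|H)
     = 0.5857 × 0.4571 / 0.6500
     = 0.26772347 / 0.6500
     = 0.4119


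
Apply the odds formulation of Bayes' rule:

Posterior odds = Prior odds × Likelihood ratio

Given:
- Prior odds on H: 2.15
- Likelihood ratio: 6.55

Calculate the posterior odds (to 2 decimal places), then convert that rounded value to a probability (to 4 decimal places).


Step 1: Calculate posterior odds
Posterior odds = Prior odds × LR
               = 2.15 × 6.55
               = 14.08

Step 2: Convert to probability
P(H|E) = Posterior odds / (1 + Posterior odds)
       = 14.08 / (1 + 14.08)
       = 14.08 / 15.08
       = 0.9337

The evidence increased P(H) from 0.6825 to 0.9337.


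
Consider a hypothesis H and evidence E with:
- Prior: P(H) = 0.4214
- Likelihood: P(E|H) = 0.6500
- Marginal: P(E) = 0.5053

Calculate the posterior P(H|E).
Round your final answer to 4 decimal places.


Using Bayes' theorem:

P(H|E) = P(E|H) × P(H) / P(E)
       = 0.6500 × 0.4214 / 0.5053
       = 0.27391000 / 0.5053
       = 0.5421

The evidence strengthens our belief in H.
Prior: 0.4214 → Posterior: 0.5421


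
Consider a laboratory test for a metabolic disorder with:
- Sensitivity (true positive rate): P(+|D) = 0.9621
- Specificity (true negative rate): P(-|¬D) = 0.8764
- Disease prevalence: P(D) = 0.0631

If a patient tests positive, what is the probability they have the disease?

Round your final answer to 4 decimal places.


Let D = has disease, + = positive test

Given:
- P(D) = 0.0631 (prevalence)
- P(+|D) = 0.9621 (sensitivity)
- P(-|¬D) = 0.8764 (specificity)
- P(+|¬D) = 0.1236 (false positive rate = 1 - specificity)

Step 1: Find P(+)
P(+) = P(+|D)P(D) + P(+|¬D)P(¬D)
     = 0.9621 × 0.0631 + 0.1236 × 0.9369
     = 0.06070851 + 0.11580084
     = 0.17650935

Step 2: Apply Bayes' theorem for P(D|+)
P(D|+) = P(+|D)P(D) / P(+)
       = 0.06070851 / 0.17650935
       = 0.3439


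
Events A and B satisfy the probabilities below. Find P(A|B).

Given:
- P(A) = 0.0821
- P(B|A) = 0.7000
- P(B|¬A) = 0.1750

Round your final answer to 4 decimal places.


Bayes' theorem: P(A|B) = P(B|A) × P(A) / P(B)

Step 1: Calculate P(B) using law of total probability
P(B) = P(B|A)P(A) + P(B|¬A)P(¬A)
     = 0.7000 × 0.0821 + 0.1750 × 0.9179
     = 0.05747000 + 0.16063250
     = 0.21810250

Step 2: Apply Bayes' theorem
P(A|B) = P(B|A) × P(A) / P(B)
       = 0.05747000 / 0.21810250
       = 0.2635


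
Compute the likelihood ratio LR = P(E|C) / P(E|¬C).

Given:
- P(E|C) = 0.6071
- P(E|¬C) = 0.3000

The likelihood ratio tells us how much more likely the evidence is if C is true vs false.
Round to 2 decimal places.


Likelihood Ratio (LR) = P(E|C) / P(E|¬C)

LR = 0.6071 / 0.3000
   = 2.02

The evidence is 2.02 times more likely if C is true than if C is false.
Since LR > 1, the evidence supports C over ¬C.


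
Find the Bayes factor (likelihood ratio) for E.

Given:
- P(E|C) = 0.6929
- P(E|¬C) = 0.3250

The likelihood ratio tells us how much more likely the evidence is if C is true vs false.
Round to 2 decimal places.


Likelihood Ratio (LR) = P(E|C) / P(E|¬C)

LR = 0.6929 / 0.3250
   = 2.13

The evidence is 2.13 times more likely if C is true than if C is false.
Because LR exceeds 1, E is evidence for C.


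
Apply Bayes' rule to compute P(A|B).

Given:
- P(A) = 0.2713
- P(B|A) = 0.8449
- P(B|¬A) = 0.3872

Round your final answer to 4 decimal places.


Bayes' theorem: P(A|B) = P(B|A) × P(A) / P(B)

Step 1: Calculate P(B) using law of total probability
P(B) = P(B|A)P(A) + P(B|¬A)P(¬A)
     = 0.8449 × 0.2713 + 0.3872 × 0.7287
     = 0.22922137 + 0.28215264
     = 0.51137401

Step 2: Apply Bayes' theorem
P(A|B) = P(B|A) × P(A) / P(B)
       = 0.22922137 / 0.51137401
       = 0.4482


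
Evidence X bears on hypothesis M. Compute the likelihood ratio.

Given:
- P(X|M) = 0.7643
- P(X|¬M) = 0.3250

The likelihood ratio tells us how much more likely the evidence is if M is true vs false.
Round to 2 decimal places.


Likelihood Ratio (LR) = P(X|M) / P(X|¬M)

LR = 0.7643 / 0.3250
   = 2.35

The evidence is 2.35 times more likely if M is true than if M is false.
Since LR > 1, the evidence supports M over ¬M.


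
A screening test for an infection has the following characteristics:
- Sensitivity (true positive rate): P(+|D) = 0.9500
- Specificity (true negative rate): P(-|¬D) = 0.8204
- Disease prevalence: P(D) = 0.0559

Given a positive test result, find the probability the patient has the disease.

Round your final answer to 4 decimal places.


Let D = has disease, + = positive test

Given:
- P(D) = 0.0559 (prevalence)
- P(+|D) = 0.9500 (sensitivity)
- P(-|¬D) = 0.8204 (specificity)
- P(+|¬D) = 0.1796 (false positive rate = 1 - specificity)

Step 1: Find P(+)
P(+) = P(+|D)P(D) + P(+|¬D)P(¬D)
     = 0.9500 × 0.0559 + 0.1796 × 0.9441
     = 0.05310500 + 0.16956036
     = 0.22266536

Step 2: Apply Bayes' theorem for P(D|+)
P(D|+) = P(+|D)P(D) / P(+)
       = 0.05310500 / 0.22266536
       = 0.2385


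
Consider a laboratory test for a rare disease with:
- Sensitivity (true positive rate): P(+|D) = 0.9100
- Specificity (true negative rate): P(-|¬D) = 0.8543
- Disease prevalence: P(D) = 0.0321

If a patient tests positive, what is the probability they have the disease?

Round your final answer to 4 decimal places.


Let D = has disease, + = positive test

Given:
- P(D) = 0.0321 (prevalence)
- P(+|D) = 0.9100 (sensitivity)
- P(-|¬D) = 0.8543 (specificity)
- P(+|¬D) = 0.1457 (false positive rate = 1 - specificity)

Step 1: Find P(+)
P(+) = P(+|D)P(D) + P(+|¬D)P(¬D)
     = 0.9100 × 0.0321 + 0.1457 × 0.9679
     = 0.02921100 + 0.14102303
     = 0.17023403

Step 2: Apply Bayes' theorem for P(D|+)
P(D|+) = P(+|D)P(D) / P(+)
       = 0.02921100 / 0.17023403
       = 0.1716


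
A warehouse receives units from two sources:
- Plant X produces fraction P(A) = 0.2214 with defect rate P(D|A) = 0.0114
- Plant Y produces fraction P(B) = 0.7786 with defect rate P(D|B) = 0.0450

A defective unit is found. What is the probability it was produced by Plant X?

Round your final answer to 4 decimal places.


Let A = from Plant X, D = defective

Given:
- P(A) = 0.2214, P(B) = 0.7786
- P(D|A) = 0.0114, P(D|B) = 0.0450

Step 1: Find P(D)
P(D) = P(D|A)P(A) + P(D|B)P(B)
     = 0.0114 × 0.2214 + 0.0450 × 0.7786
     = 0.00252396 + 0.03503700
     = 0.03756096

Step 2: Apply Bayes' theorem
P(A|D) = P(D|A)P(A) / P(D)
       = 0.00252396 / 0.03756096
       = 0.0672


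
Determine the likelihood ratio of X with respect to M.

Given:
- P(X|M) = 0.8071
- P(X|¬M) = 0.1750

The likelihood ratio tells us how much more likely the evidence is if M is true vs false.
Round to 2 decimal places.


Likelihood Ratio (LR) = P(X|M) / P(X|¬M)

LR = 0.8071 / 0.1750
   = 4.61

The evidence is 4.61 times more likely if M is true than if M is false.
Because LR exceeds 1, X is evidence for M.


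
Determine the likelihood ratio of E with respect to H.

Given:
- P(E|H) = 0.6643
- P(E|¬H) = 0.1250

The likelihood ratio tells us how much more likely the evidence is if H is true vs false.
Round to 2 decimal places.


Likelihood Ratio (LR) = P(E|H) / P(E|¬H)

LR = 0.6643 / 0.1250
   = 5.31

The evidence is 5.31 times more likely if H is true than if H is false.
LR > 1, so observing E raises the odds in favor of H.


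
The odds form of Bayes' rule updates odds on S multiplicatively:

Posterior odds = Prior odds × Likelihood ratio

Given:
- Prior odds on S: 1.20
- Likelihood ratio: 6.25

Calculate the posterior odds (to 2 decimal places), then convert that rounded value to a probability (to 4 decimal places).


Step 1: Calculate posterior odds
Posterior odds = Prior odds × LR
               = 1.20 × 6.25
               = 7.50

Step 2: Convert to probability
P(S|E) = Posterior odds / (1 + Posterior odds)
       = 7.50 / (1 + 7.50)
       = 7.50 / 8.50
       = 0.8824

The evidence increased P(S) from 0.5455 to 0.8824.


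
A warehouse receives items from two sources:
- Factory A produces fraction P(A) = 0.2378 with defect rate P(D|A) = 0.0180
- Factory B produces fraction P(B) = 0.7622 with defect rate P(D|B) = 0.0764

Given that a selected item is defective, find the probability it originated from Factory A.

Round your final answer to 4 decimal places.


Let A = from Factory A, D = defective

Given:
- P(A) = 0.2378, P(B) = 0.7622
- P(D|A) = 0.0180, P(D|B) = 0.0764

Step 1: Find P(D)
P(D) = P(D|A)P(A) + P(D|B)P(B)
     = 0.0180 × 0.2378 + 0.0764 × 0.7622
     = 0.00428040 + 0.05823208
     = 0.06251248

Step 2: Apply Bayes' theorem
P(A|D) = P(D|A)P(A) / P(D)
       = 0.00428040 / 0.06251248
       = 0.0685


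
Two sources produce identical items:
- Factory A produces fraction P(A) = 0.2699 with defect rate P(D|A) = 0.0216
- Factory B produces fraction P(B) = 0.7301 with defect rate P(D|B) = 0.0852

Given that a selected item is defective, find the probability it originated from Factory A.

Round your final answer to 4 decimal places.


Let A = from Factory A, D = defective

Given:
- P(A) = 0.2699, P(B) = 0.7301
- P(D|A) = 0.0216, P(D|B) = 0.0852

Step 1: Find P(D)
P(D) = P(D|A)P(A) + P(D|B)P(B)
     = 0.0216 × 0.2699 + 0.0852 × 0.7301
     = 0.00582984 + 0.06220452
     = 0.06803436

Step 2: Apply Bayes' theorem
P(A|D) = P(D|A)P(A) / P(D)
       = 0.00582984 / 0.06803436
       = 0.0857
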